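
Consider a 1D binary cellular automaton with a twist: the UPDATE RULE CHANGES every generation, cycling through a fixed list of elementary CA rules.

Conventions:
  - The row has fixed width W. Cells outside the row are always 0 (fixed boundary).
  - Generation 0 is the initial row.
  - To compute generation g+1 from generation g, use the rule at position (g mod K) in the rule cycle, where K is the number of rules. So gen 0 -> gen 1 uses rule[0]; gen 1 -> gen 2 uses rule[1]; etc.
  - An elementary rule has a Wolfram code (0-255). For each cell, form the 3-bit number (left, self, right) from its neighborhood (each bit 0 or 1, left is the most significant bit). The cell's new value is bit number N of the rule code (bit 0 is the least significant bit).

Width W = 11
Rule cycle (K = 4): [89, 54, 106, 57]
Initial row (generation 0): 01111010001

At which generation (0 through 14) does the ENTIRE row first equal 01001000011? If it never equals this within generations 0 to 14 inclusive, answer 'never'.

Answer: never

Derivation:
Gen 0: 01111010001
Gen 1 (rule 89): 01001001100
Gen 2 (rule 54): 11111110010
Gen 3 (rule 106): 10000010100
Gen 4 (rule 57): 01111001011
Gen 5 (rule 89): 01001100011
Gen 6 (rule 54): 11110010100
Gen 7 (rule 106): 10010101000
Gen 8 (rule 57): 01001010111
Gen 9 (rule 89): 00100000101
Gen 10 (rule 54): 01110001111
Gen 11 (rule 106): 11010011001
Gen 12 (rule 57): 10101010100
Gen 13 (rule 89): 00000000011
Gen 14 (rule 54): 00000000100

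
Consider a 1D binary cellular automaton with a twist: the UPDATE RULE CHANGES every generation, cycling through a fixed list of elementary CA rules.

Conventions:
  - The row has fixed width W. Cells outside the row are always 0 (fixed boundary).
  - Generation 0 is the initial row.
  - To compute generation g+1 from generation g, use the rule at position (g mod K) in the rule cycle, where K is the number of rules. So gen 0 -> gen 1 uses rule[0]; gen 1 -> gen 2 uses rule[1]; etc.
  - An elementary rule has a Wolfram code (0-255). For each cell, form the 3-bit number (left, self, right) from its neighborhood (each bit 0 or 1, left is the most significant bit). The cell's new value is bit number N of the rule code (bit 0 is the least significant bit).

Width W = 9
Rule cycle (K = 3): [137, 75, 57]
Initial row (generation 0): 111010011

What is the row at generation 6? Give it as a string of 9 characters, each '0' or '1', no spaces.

Answer: 101001111

Derivation:
Gen 0: 111010011
Gen 1 (rule 137): 110000010
Gen 2 (rule 75): 110111100
Gen 3 (rule 57): 101100011
Gen 4 (rule 137): 001001010
Gen 5 (rule 75): 110010000
Gen 6 (rule 57): 101001111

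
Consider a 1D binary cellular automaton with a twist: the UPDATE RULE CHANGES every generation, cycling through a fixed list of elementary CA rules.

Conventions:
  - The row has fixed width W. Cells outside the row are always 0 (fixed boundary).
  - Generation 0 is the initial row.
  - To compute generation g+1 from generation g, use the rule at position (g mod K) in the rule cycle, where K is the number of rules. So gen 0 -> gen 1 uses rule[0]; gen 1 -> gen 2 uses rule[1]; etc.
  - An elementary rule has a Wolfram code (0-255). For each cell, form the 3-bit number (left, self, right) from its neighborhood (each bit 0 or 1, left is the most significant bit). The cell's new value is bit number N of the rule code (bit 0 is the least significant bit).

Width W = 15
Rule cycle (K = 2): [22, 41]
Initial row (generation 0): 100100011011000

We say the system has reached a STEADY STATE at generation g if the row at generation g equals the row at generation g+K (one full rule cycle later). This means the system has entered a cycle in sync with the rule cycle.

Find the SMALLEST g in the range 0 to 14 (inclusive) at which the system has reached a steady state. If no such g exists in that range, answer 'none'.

Gen 0: 100100011011000
Gen 1 (rule 22): 111110100000100
Gen 2 (rule 41): 100001001110001
Gen 3 (rule 22): 110011110001011
Gen 4 (rule 41): 100010000100110
Gen 5 (rule 22): 110111001111001
Gen 6 (rule 41): 101100001000000
Gen 7 (rule 22): 100010011100000
Gen 8 (rule 41): 001000010001111
Gen 9 (rule 22): 011100111010000
Gen 10 (rule 41): 010000100100111
Gen 11 (rule 22): 111001111111000
Gen 12 (rule 41): 100001000000011
Gen 13 (rule 22): 110011100000100
Gen 14 (rule 41): 100010001110001
Gen 15 (rule 22): 110111010001011
Gen 16 (rule 41): 101100100100110

Answer: none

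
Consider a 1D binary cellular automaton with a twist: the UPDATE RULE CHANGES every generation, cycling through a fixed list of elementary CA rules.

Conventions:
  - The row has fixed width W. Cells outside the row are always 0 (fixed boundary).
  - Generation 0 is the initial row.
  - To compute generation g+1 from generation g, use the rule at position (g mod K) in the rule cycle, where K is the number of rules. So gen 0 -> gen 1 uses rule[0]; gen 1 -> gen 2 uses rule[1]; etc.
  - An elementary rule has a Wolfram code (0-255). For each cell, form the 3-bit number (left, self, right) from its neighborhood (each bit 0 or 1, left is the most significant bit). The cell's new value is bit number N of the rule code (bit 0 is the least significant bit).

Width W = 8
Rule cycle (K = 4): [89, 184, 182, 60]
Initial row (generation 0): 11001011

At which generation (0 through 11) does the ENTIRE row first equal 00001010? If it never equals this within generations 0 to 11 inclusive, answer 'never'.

Answer: never

Derivation:
Gen 0: 11001011
Gen 1 (rule 89): 11100011
Gen 2 (rule 184): 11010010
Gen 3 (rule 182): 00111111
Gen 4 (rule 60): 00100000
Gen 5 (rule 89): 10011111
Gen 6 (rule 184): 01011110
Gen 7 (rule 182): 11101101
Gen 8 (rule 60): 10011011
Gen 9 (rule 89): 01011011
Gen 10 (rule 184): 00110110
Gen 11 (rule 182): 01001001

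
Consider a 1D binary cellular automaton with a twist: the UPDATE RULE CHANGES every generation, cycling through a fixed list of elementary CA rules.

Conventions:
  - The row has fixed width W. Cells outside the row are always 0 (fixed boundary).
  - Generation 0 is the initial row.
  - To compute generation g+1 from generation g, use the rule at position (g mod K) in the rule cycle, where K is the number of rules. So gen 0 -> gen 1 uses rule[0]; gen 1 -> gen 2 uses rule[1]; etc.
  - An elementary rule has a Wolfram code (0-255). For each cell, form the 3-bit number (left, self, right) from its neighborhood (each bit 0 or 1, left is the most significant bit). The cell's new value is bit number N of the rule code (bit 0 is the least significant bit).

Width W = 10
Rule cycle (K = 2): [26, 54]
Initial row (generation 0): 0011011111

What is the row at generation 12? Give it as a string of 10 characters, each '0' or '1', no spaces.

Answer: 1101110000

Derivation:
Gen 0: 0011011111
Gen 1 (rule 26): 0110010000
Gen 2 (rule 54): 1001111000
Gen 3 (rule 26): 0111000100
Gen 4 (rule 54): 1000101110
Gen 5 (rule 26): 0101001001
Gen 6 (rule 54): 1111111111
Gen 7 (rule 26): 1000000000
Gen 8 (rule 54): 1100000000
Gen 9 (rule 26): 1010000000
Gen 10 (rule 54): 1111000000
Gen 11 (rule 26): 1000100000
Gen 12 (rule 54): 1101110000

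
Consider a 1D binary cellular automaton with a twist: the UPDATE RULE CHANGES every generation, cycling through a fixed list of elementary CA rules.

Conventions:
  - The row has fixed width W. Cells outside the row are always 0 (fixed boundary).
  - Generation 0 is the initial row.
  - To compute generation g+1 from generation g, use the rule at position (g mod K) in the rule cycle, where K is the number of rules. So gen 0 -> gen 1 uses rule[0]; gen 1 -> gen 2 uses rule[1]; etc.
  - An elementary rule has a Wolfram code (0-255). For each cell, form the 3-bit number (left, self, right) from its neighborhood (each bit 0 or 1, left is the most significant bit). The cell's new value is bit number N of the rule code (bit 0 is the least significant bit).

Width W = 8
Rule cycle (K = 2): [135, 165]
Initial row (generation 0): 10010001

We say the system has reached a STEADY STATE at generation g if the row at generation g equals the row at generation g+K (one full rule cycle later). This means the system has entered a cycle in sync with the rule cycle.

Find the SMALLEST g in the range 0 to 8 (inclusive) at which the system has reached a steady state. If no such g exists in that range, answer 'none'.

Answer: none

Derivation:
Gen 0: 10010001
Gen 1 (rule 135): 10110111
Gen 2 (rule 165): 11001010
Gen 3 (rule 135): 00011010
Gen 4 (rule 165): 11000110
Gen 5 (rule 135): 00011000
Gen 6 (rule 165): 11000011
Gen 7 (rule 135): 00011100
Gen 8 (rule 165): 11001001
Gen 9 (rule 135): 00011011
Gen 10 (rule 165): 11000100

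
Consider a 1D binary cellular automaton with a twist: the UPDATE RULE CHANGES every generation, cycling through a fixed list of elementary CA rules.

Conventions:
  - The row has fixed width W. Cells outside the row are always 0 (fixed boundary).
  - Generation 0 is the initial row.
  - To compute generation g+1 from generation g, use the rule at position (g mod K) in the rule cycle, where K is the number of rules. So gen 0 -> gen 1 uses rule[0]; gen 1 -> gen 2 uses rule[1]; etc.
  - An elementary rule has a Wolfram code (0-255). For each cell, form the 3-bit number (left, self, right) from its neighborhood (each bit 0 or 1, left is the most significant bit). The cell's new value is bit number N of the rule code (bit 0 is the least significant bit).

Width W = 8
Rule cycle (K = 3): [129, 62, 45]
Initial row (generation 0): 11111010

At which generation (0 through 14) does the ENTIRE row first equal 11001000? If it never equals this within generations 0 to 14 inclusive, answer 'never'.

Gen 0: 11111010
Gen 1 (rule 129): 01110000
Gen 2 (rule 62): 11001000
Gen 3 (rule 45): 10001011
Gen 4 (rule 129): 00100000
Gen 5 (rule 62): 01110000
Gen 6 (rule 45): 01000111
Gen 7 (rule 129): 00010010
Gen 8 (rule 62): 00111111
Gen 9 (rule 45): 10100000
Gen 10 (rule 129): 00001111
Gen 11 (rule 62): 00011000
Gen 12 (rule 45): 11010011
Gen 13 (rule 129): 00000000
Gen 14 (rule 62): 00000000

Answer: 2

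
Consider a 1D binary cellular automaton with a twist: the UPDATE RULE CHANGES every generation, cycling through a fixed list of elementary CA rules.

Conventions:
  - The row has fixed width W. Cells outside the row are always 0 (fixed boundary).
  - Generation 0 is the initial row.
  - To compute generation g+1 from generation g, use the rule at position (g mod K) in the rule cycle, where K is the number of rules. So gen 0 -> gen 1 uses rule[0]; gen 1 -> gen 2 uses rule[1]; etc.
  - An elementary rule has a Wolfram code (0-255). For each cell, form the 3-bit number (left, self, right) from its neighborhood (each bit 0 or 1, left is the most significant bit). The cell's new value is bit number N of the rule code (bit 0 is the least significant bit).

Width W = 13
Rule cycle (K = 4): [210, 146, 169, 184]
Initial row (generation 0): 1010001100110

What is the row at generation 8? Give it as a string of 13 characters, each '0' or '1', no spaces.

Gen 0: 1010001100110
Gen 1 (rule 210): 0001010111011
Gen 2 (rule 146): 0010000010000
Gen 3 (rule 169): 1000111000111
Gen 4 (rule 184): 0100110100110
Gen 5 (rule 210): 1011010011011
Gen 6 (rule 146): 0000001100000
Gen 7 (rule 169): 1111101001111
Gen 8 (rule 184): 1111010101110

Answer: 1111010101110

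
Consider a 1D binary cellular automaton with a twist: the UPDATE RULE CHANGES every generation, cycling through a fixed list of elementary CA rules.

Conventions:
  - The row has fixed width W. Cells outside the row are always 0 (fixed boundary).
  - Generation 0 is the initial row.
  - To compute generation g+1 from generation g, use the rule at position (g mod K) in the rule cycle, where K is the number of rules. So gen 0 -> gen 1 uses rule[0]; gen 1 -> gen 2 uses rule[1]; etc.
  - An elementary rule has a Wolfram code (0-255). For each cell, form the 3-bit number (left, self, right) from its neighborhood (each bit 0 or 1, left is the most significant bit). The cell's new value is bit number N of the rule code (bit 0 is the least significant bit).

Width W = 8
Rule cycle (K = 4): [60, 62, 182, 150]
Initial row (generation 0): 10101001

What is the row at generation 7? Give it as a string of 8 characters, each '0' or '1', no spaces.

Answer: 10011010

Derivation:
Gen 0: 10101001
Gen 1 (rule 60): 11111101
Gen 2 (rule 62): 10000011
Gen 3 (rule 182): 11000100
Gen 4 (rule 150): 00101110
Gen 5 (rule 60): 00111001
Gen 6 (rule 62): 01100111
Gen 7 (rule 182): 10011010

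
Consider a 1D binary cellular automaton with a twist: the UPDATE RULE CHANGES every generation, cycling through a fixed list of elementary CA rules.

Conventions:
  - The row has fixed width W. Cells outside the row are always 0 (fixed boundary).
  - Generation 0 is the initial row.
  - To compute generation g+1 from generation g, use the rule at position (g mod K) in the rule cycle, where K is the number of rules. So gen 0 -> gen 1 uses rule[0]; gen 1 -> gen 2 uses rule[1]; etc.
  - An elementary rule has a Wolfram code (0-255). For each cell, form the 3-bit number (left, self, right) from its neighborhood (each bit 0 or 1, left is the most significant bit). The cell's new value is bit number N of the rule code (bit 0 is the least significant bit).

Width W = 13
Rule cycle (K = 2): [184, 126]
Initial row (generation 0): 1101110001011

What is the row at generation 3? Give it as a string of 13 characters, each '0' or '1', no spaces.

Gen 0: 1101110001011
Gen 1 (rule 184): 1011101000110
Gen 2 (rule 126): 1110111101111
Gen 3 (rule 184): 1101111011110

Answer: 1101111011110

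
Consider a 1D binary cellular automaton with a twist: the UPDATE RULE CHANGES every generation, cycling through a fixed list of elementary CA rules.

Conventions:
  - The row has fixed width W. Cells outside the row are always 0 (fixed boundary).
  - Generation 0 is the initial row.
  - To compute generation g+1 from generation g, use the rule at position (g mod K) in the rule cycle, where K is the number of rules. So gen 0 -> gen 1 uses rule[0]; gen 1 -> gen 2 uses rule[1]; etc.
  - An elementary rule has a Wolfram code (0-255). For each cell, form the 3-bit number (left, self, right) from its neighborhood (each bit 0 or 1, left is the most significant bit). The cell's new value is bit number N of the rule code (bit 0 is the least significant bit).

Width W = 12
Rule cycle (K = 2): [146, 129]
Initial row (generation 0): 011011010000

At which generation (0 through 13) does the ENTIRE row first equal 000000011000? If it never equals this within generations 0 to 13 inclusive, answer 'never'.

Answer: 10

Derivation:
Gen 0: 011011010000
Gen 1 (rule 146): 100000001000
Gen 2 (rule 129): 001111100011
Gen 3 (rule 146): 010111010100
Gen 4 (rule 129): 000010000001
Gen 5 (rule 146): 000101000010
Gen 6 (rule 129): 110000011000
Gen 7 (rule 146): 001000100100
Gen 8 (rule 129): 100010000001
Gen 9 (rule 146): 010101000010
Gen 10 (rule 129): 000000011000
Gen 11 (rule 146): 000000100100
Gen 12 (rule 129): 111110000001
Gen 13 (rule 146): 011101000010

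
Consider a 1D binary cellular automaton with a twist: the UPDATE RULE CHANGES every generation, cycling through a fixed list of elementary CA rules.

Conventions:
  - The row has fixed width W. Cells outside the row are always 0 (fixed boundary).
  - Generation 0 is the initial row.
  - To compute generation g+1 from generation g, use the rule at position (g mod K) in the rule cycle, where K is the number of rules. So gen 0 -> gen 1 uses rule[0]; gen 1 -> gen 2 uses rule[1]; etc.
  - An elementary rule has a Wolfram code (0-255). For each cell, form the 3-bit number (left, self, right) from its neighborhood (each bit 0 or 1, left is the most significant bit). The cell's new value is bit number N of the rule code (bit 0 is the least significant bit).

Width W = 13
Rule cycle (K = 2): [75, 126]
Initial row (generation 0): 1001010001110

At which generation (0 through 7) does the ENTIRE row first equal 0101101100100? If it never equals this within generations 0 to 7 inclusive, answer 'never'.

Answer: never

Derivation:
Gen 0: 1001010001110
Gen 1 (rule 75): 0010000111010
Gen 2 (rule 126): 0111001101111
Gen 3 (rule 75): 1101011101001
Gen 4 (rule 126): 1111110111111
Gen 5 (rule 75): 1000010100001
Gen 6 (rule 126): 1100111110011
Gen 7 (rule 75): 1101100010111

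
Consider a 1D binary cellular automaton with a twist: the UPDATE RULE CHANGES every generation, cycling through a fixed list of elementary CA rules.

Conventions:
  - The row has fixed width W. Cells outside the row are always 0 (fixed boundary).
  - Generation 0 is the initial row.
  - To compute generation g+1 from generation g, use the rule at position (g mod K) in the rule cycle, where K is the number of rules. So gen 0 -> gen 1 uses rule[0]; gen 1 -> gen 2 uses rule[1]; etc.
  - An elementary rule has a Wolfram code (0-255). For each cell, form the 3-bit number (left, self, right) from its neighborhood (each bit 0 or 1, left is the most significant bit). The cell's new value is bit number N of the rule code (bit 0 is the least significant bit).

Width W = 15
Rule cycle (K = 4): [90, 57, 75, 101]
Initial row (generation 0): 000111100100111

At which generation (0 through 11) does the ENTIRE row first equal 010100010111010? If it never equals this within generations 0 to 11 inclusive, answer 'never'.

Answer: never

Derivation:
Gen 0: 000111100100111
Gen 1 (rule 90): 001100111011101
Gen 2 (rule 57): 101010100110010
Gen 3 (rule 75): 000000001110100
Gen 4 (rule 101): 111111100011101
Gen 5 (rule 90): 100000110110100
Gen 6 (rule 57): 011110101101011
Gen 7 (rule 75): 110010001100011
Gen 8 (rule 101): 010010100101001
Gen 9 (rule 90): 101100011000110
Gen 10 (rule 57): 011011010110101
Gen 11 (rule 75): 111011000110000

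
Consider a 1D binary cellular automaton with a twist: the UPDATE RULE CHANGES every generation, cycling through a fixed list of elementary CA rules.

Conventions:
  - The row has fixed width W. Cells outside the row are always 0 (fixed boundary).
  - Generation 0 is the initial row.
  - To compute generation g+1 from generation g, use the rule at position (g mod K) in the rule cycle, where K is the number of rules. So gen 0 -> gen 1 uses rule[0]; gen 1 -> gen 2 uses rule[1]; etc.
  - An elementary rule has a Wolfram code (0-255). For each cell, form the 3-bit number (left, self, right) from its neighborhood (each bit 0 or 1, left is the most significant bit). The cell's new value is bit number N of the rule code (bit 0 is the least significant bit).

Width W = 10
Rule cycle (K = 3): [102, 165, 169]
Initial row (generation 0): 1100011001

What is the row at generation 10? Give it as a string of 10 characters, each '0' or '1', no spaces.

Answer: 0010010011

Derivation:
Gen 0: 1100011001
Gen 1 (rule 102): 0100101011
Gen 2 (rule 165): 0100111100
Gen 3 (rule 169): 0000111001
Gen 4 (rule 102): 0001001011
Gen 5 (rule 165): 1101001100
Gen 6 (rule 169): 1010001001
Gen 7 (rule 102): 1110011011
Gen 8 (rule 165): 0100000100
Gen 9 (rule 169): 0001110001
Gen 10 (rule 102): 0010010011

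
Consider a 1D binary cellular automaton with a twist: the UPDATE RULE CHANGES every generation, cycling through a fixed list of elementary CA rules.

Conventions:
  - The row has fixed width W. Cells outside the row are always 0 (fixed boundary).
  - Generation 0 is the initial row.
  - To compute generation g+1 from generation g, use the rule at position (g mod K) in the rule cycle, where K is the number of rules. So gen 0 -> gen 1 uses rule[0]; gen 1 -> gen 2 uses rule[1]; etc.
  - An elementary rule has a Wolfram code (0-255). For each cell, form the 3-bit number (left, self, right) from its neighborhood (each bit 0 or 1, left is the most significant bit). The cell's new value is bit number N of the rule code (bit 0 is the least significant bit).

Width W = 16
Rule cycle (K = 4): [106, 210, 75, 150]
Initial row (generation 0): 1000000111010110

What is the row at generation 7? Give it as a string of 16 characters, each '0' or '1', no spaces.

Answer: 1001101010101100

Derivation:
Gen 0: 1000000111010110
Gen 1 (rule 106): 0000001101101110
Gen 2 (rule 210): 0000010100100111
Gen 3 (rule 75): 1111100001001101
Gen 4 (rule 150): 0111010011110001
Gen 5 (rule 106): 1101100110010010
Gen 6 (rule 210): 0100111011101101
Gen 7 (rule 75): 1001101010101100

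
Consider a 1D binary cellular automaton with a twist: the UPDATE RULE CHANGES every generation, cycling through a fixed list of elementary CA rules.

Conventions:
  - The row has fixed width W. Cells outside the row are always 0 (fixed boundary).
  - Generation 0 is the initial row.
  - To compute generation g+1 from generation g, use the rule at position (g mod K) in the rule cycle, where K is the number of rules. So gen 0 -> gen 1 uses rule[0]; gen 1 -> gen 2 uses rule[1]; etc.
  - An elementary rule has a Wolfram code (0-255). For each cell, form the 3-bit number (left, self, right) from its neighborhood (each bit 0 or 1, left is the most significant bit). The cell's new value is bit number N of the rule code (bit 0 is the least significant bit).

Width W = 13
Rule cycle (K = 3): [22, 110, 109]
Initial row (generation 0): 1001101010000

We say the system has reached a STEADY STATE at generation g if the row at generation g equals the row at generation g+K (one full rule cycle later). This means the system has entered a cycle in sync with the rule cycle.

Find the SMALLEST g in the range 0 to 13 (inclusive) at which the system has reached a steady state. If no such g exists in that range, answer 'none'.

Gen 0: 1001101010000
Gen 1 (rule 22): 1110001011000
Gen 2 (rule 110): 1010011111000
Gen 3 (rule 109): 1110010001011
Gen 4 (rule 22): 0001111011000
Gen 5 (rule 110): 0011001111000
Gen 6 (rule 109): 1011001001011
Gen 7 (rule 22): 1000111111000
Gen 8 (rule 110): 1001100001000
Gen 9 (rule 109): 1001101101011
Gen 10 (rule 22): 1110000001000
Gen 11 (rule 110): 1010000011000
Gen 12 (rule 109): 1110111011011
Gen 13 (rule 22): 0000000000000
Gen 14 (rule 110): 0000000000000
Gen 15 (rule 109): 1111111111111
Gen 16 (rule 22): 0000000000000

Answer: 13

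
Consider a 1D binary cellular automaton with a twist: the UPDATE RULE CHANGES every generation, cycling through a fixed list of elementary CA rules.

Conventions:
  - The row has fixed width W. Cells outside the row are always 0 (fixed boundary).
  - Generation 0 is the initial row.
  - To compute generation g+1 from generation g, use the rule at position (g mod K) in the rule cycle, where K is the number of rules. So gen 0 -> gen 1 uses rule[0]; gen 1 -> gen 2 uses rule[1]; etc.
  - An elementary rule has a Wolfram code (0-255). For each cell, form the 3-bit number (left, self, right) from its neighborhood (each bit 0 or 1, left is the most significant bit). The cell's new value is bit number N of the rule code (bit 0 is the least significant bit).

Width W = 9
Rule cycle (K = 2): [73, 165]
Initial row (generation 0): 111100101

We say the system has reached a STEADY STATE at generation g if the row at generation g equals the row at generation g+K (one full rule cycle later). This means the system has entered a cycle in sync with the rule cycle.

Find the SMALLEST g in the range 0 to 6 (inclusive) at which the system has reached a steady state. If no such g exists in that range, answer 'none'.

Answer: none

Derivation:
Gen 0: 111100101
Gen 1 (rule 73): 100100000
Gen 2 (rule 165): 100101111
Gen 3 (rule 73): 000001001
Gen 4 (rule 165): 111101001
Gen 5 (rule 73): 100100000
Gen 6 (rule 165): 100101111
Gen 7 (rule 73): 000001001
Gen 8 (rule 165): 111101001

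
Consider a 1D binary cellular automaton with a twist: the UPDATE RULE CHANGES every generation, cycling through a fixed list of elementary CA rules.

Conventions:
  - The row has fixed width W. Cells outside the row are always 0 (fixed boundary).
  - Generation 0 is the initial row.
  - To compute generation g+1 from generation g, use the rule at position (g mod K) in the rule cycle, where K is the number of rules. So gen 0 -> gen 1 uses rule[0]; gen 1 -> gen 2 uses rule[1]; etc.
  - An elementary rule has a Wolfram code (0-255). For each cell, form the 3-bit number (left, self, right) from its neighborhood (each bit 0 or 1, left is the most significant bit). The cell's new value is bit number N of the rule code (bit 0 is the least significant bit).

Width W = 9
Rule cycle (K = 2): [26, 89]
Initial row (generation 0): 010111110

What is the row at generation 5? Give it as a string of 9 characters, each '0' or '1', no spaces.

Gen 0: 010111110
Gen 1 (rule 26): 100100001
Gen 2 (rule 89): 010011100
Gen 3 (rule 26): 101110010
Gen 4 (rule 89): 001011001
Gen 5 (rule 26): 010010110

Answer: 010010110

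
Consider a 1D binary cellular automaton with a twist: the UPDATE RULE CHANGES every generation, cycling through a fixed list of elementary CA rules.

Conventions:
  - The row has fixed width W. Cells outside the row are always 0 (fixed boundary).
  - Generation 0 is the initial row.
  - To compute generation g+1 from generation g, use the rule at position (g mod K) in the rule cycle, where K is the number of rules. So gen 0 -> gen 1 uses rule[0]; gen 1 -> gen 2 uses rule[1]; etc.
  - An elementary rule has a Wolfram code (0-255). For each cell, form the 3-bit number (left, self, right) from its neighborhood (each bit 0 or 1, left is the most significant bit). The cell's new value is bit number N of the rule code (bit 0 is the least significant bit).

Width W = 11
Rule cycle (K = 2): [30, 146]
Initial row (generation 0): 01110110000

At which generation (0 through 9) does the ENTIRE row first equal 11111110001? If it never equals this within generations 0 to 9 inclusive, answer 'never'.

Answer: never

Derivation:
Gen 0: 01110110000
Gen 1 (rule 30): 11000101000
Gen 2 (rule 146): 00101000100
Gen 3 (rule 30): 01101101110
Gen 4 (rule 146): 10000000101
Gen 5 (rule 30): 11000001101
Gen 6 (rule 146): 00100010000
Gen 7 (rule 30): 01110111000
Gen 8 (rule 146): 10100010100
Gen 9 (rule 30): 10110110110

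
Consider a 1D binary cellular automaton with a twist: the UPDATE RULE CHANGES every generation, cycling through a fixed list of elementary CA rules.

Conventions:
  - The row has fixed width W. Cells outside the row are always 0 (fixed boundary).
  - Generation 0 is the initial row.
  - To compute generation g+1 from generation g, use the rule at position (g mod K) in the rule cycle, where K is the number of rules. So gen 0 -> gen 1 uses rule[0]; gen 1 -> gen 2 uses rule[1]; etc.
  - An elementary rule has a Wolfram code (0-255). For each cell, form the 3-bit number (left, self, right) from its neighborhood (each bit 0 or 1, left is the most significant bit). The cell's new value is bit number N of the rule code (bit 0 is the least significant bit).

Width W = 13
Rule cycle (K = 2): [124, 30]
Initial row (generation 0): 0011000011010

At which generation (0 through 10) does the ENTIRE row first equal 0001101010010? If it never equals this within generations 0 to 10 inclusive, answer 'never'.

Gen 0: 0011000011010
Gen 1 (rule 124): 0011100011111
Gen 2 (rule 30): 0110010110000
Gen 3 (rule 124): 0111011111000
Gen 4 (rule 30): 1100010000100
Gen 5 (rule 124): 1110011000110
Gen 6 (rule 30): 1001110101101
Gen 7 (rule 124): 1101011111111
Gen 8 (rule 30): 1001010000000
Gen 9 (rule 124): 1101111000000
Gen 10 (rule 30): 1001000100000

Answer: never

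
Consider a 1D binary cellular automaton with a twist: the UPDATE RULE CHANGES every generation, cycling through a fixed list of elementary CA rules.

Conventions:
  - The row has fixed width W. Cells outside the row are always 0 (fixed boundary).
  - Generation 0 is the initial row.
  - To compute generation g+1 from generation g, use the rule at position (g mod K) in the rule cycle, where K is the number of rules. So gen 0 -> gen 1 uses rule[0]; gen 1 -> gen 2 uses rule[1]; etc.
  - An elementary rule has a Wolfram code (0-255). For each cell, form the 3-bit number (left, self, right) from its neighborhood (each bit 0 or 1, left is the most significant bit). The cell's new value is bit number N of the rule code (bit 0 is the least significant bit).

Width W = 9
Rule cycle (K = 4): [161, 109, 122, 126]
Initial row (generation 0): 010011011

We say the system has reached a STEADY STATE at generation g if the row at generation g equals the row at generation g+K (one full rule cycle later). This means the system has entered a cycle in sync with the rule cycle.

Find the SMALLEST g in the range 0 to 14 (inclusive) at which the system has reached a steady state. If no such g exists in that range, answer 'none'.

Gen 0: 010011011
Gen 1 (rule 161): 000000100
Gen 2 (rule 109): 111110101
Gen 3 (rule 122): 100011010
Gen 4 (rule 126): 110111111
Gen 5 (rule 161): 001011110
Gen 6 (rule 109): 101110010
Gen 7 (rule 122): 011011101
Gen 8 (rule 126): 111110111
Gen 9 (rule 161): 011101010
Gen 10 (rule 109): 010111110
Gen 11 (rule 122): 101100011
Gen 12 (rule 126): 111110111
Gen 13 (rule 161): 011101010
Gen 14 (rule 109): 010111110
Gen 15 (rule 122): 101100011
Gen 16 (rule 126): 111110111
Gen 17 (rule 161): 011101010
Gen 18 (rule 109): 010111110

Answer: 8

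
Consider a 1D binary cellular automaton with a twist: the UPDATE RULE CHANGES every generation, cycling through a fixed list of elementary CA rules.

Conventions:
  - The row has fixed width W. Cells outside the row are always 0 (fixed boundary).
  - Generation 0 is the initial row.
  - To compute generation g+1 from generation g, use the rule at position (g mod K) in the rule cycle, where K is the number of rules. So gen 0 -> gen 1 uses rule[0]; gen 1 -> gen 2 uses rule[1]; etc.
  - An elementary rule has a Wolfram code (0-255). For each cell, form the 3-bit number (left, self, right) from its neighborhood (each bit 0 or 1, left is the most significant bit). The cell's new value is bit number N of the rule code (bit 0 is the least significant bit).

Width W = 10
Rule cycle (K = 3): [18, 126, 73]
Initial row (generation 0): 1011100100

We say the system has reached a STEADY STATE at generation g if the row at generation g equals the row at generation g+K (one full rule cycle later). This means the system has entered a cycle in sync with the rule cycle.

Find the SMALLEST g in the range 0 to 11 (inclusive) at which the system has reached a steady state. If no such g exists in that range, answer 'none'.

Answer: 2

Derivation:
Gen 0: 1011100100
Gen 1 (rule 18): 0000011010
Gen 2 (rule 126): 0000111111
Gen 3 (rule 73): 1110100001
Gen 4 (rule 18): 0000010010
Gen 5 (rule 126): 0000111111
Gen 6 (rule 73): 1110100001
Gen 7 (rule 18): 0000010010
Gen 8 (rule 126): 0000111111
Gen 9 (rule 73): 1110100001
Gen 10 (rule 18): 0000010010
Gen 11 (rule 126): 0000111111
Gen 12 (rule 73): 1110100001
Gen 13 (rule 18): 0000010010
Gen 14 (rule 126): 0000111111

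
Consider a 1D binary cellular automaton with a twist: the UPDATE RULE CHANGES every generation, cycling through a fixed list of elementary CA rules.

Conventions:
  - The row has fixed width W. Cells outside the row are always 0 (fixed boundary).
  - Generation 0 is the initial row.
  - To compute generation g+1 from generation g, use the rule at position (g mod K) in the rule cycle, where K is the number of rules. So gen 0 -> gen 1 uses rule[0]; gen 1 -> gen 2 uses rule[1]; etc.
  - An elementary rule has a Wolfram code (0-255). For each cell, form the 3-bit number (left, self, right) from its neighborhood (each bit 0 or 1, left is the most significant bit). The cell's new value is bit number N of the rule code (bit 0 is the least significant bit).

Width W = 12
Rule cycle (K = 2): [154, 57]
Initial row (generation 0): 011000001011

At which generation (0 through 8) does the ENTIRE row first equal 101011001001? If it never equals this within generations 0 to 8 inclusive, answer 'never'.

Gen 0: 011000001011
Gen 1 (rule 154): 110100010010
Gen 2 (rule 57): 101011001001
Gen 3 (rule 154): 000010110110
Gen 4 (rule 57): 111001101101
Gen 5 (rule 154): 110111001000
Gen 6 (rule 57): 101100100111
Gen 7 (rule 154): 001011011110
Gen 8 (rule 57): 100110110001

Answer: 2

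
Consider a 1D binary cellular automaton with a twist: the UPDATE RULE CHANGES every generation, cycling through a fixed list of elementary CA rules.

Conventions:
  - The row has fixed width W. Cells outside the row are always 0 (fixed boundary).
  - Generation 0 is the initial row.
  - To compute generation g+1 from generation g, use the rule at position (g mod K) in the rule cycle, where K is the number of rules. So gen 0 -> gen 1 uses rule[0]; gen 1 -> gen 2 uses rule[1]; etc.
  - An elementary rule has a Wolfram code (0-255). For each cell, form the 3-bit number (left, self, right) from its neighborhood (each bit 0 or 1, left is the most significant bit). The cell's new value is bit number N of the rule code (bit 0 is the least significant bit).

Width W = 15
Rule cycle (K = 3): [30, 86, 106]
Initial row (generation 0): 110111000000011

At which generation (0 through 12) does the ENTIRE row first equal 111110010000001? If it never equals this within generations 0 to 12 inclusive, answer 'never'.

Gen 0: 110111000000011
Gen 1 (rule 30): 100100100000110
Gen 2 (rule 86): 111111110001011
Gen 3 (rule 106): 100000010010111
Gen 4 (rule 30): 110000111110100
Gen 5 (rule 86): 011001000010110
Gen 6 (rule 106): 111010000101110
Gen 7 (rule 30): 100011001101001
Gen 8 (rule 86): 110101110101111
Gen 9 (rule 106): 111011011011001
Gen 10 (rule 30): 100010010010111
Gen 11 (rule 86): 110111111110001
Gen 12 (rule 106): 111100000010010

Answer: never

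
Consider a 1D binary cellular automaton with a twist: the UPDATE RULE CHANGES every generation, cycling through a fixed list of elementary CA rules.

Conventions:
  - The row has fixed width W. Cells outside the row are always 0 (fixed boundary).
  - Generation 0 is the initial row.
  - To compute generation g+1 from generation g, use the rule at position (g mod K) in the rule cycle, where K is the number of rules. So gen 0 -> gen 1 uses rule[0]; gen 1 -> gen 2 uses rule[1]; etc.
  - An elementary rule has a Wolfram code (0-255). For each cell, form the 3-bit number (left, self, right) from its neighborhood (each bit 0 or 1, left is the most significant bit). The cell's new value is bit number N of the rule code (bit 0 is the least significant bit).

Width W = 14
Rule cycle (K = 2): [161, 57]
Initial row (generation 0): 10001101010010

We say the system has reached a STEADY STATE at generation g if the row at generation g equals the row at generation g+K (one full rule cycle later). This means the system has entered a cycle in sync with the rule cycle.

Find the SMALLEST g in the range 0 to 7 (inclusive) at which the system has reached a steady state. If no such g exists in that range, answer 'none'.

Answer: none

Derivation:
Gen 0: 10001101010010
Gen 1 (rule 161): 00100010100000
Gen 2 (rule 57): 10011001011111
Gen 3 (rule 161): 00000000101110
Gen 4 (rule 57): 11111110011001
Gen 5 (rule 161): 01111100000000
Gen 6 (rule 57): 01000011111111
Gen 7 (rule 161): 00011001111110
Gen 8 (rule 57): 11010101000001
Gen 9 (rule 161): 00101010011100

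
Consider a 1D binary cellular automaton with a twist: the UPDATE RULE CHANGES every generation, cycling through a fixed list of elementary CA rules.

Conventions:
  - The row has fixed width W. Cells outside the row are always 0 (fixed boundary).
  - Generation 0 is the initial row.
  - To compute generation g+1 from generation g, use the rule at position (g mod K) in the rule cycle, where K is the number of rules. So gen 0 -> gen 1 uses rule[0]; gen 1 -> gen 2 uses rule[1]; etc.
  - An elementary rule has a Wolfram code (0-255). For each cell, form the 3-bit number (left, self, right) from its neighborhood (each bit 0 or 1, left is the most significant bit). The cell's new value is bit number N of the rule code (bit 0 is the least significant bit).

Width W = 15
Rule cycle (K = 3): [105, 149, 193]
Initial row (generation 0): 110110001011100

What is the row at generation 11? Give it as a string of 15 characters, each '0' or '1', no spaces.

Answer: 111100101110010

Derivation:
Gen 0: 110110001011100
Gen 1 (rule 105): 111110100110101
Gen 2 (rule 149): 011100110000101
Gen 3 (rule 193): 001100010110000
Gen 4 (rule 105): 101101001110111
Gen 5 (rule 149): 100001100100010
Gen 6 (rule 193): 001100100001000
Gen 7 (rule 105): 101100001100011
Gen 8 (rule 149): 100011100011000
Gen 9 (rule 193): 001001101001011
Gen 10 (rule 105): 100001110000111
Gen 11 (rule 149): 111100101110010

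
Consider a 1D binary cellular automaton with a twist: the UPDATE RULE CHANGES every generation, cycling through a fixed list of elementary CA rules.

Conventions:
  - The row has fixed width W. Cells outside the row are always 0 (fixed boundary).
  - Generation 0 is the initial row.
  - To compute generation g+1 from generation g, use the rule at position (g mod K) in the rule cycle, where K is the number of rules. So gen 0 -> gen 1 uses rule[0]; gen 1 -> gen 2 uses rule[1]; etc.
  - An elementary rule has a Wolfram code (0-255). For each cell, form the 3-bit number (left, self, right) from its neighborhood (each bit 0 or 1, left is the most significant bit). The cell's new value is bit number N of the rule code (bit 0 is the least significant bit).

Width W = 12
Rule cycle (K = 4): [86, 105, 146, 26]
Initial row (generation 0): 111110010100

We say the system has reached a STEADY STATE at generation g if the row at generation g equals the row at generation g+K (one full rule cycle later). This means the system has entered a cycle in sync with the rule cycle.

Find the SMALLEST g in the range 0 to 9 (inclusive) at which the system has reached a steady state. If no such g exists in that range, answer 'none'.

Gen 0: 111110010100
Gen 1 (rule 86): 000011110110
Gen 2 (rule 105): 111010011110
Gen 3 (rule 146): 010001101101
Gen 4 (rule 26): 101011001000
Gen 5 (rule 86): 101001111100
Gen 6 (rule 105): 010001000101
Gen 7 (rule 146): 101010101000
Gen 8 (rule 26): 000000000100
Gen 9 (rule 86): 000000001110
Gen 10 (rule 105): 111111101010
Gen 11 (rule 146): 011111000001
Gen 12 (rule 26): 110000100010
Gen 13 (rule 86): 011001110111

Answer: none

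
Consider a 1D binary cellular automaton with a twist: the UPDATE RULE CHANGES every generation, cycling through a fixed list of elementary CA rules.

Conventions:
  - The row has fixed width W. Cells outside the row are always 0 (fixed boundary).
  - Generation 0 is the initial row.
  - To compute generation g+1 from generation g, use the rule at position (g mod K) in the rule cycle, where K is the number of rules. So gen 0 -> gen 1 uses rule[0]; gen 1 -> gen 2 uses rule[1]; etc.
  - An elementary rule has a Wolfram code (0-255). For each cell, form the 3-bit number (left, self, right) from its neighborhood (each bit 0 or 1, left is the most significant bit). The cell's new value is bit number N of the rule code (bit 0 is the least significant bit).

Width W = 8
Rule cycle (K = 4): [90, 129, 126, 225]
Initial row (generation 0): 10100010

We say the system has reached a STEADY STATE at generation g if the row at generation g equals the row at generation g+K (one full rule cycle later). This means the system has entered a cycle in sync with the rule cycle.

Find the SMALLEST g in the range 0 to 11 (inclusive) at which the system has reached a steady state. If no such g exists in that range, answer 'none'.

Gen 0: 10100010
Gen 1 (rule 90): 00010101
Gen 2 (rule 129): 11000000
Gen 3 (rule 126): 11100000
Gen 4 (rule 225): 01101111
Gen 5 (rule 90): 11101001
Gen 6 (rule 129): 01000000
Gen 7 (rule 126): 11100000
Gen 8 (rule 225): 01101111
Gen 9 (rule 90): 11101001
Gen 10 (rule 129): 01000000
Gen 11 (rule 126): 11100000
Gen 12 (rule 225): 01101111
Gen 13 (rule 90): 11101001
Gen 14 (rule 129): 01000000
Gen 15 (rule 126): 11100000

Answer: 3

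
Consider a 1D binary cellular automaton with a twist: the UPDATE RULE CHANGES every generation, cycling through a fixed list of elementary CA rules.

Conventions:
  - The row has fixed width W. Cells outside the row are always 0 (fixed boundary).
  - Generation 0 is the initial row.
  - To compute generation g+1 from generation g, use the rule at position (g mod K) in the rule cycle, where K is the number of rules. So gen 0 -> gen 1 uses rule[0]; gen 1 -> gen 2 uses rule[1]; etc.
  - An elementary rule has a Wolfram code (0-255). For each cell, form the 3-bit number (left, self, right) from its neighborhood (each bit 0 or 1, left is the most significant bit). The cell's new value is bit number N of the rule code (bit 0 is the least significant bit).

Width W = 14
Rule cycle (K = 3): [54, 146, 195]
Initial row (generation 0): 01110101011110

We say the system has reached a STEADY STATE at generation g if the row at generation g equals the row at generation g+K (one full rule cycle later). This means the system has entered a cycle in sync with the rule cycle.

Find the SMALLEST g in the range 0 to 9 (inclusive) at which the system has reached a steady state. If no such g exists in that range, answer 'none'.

Answer: none

Derivation:
Gen 0: 01110101011110
Gen 1 (rule 54): 10001111100001
Gen 2 (rule 146): 01010111010010
Gen 3 (rule 195): 10000011000100
Gen 4 (rule 54): 11000100101110
Gen 5 (rule 146): 00101011000101
Gen 6 (rule 195): 11000001011000
Gen 7 (rule 54): 00100011100100
Gen 8 (rule 146): 01010101011010
Gen 9 (rule 195): 10000000001000
Gen 10 (rule 54): 11000000011100
Gen 11 (rule 146): 00100000101010
Gen 12 (rule 195): 11001111000000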